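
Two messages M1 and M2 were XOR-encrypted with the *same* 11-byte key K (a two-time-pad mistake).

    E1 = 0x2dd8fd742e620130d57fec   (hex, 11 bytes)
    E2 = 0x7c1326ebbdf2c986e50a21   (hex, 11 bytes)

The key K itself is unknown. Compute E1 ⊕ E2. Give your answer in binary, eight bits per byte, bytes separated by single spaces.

01010001 11001011 11011011 10011111 10010011 10010000 11001000 10110110 00110000 01110101 11001101

E1 ⊕ E2 = (M1 ⊕ K) ⊕ (M2 ⊕ K) = M1 ⊕ M2 — the shared key cancels under XOR.
2d XOR 7c = 51
d8 XOR 13 = cb
fd XOR 26 = db
74 XOR eb = 9f
2e XOR bd = 93
62 XOR f2 = 90
01 XOR c9 = c8
30 XOR 86 = b6
d5 XOR e5 = 30
7f XOR 0a = 75
ec XOR 21 = cd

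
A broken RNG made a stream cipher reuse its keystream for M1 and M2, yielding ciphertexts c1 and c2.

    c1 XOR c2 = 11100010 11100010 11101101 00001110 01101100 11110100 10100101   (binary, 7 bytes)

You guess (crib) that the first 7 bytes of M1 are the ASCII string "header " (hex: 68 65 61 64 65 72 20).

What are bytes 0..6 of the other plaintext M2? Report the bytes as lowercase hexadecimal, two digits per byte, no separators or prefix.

Since c1 ⊕ c2 = M1 ⊕ M2, XORing with the guessed M1 bytes yields the corresponding M2 bytes: M2 = (c1 ⊕ c2) ⊕ M1.
byte 0: e2 ^ 68 = 8a
byte 1: e2 ^ 65 = 87
byte 2: ed ^ 61 = 8c
byte 3: 0e ^ 64 = 6a
byte 4: 6c ^ 65 = 09
byte 5: f4 ^ 72 = 86
byte 6: a5 ^ 20 = 85

8a878c6a098685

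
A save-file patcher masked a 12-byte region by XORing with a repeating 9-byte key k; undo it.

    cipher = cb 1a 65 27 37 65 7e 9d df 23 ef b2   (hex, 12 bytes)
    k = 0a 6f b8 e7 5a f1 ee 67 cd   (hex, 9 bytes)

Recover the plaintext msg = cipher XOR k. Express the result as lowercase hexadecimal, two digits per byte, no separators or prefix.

c175ddc06d9490fa1229800a

The 9-byte key repeats, so the effective keystream is 0a 6f b8 e7 5a f1 ee 67 cd 0a 6f b8.
byte 0: 11001011 ^ 00001010 = 11000001
byte 1: 00011010 ^ 01101111 = 01110101
byte 2: 01100101 ^ 10111000 = 11011101
byte 3: 00100111 ^ 11100111 = 11000000
byte 4: 00110111 ^ 01011010 = 01101101
byte 5: 01100101 ^ 11110001 = 10010100
byte 6: 01111110 ^ 11101110 = 10010000
byte 7: 10011101 ^ 01100111 = 11111010
byte 8: 11011111 ^ 11001101 = 00010010
byte 9: 00100011 ^ 00001010 = 00101001
byte 10: 11101111 ^ 01101111 = 10000000
byte 11: 10110010 ^ 10111000 = 00001010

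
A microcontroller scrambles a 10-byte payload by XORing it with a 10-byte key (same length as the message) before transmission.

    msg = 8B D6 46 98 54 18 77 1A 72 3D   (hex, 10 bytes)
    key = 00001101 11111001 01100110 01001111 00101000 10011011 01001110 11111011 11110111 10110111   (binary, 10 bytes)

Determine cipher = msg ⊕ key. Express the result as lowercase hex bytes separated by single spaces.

86 2f 20 d7 7c 83 39 e1 85 8a

byte 0: 8b ⊕ 0d = 86
byte 1: d6 ⊕ f9 = 2f
byte 2: 46 ⊕ 66 = 20
byte 3: 98 ⊕ 4f = d7
byte 4: 54 ⊕ 28 = 7c
byte 5: 18 ⊕ 9b = 83
byte 6: 77 ⊕ 4e = 39
byte 7: 1a ⊕ fb = e1
byte 8: 72 ⊕ f7 = 85
byte 9: 3d ⊕ b7 = 8a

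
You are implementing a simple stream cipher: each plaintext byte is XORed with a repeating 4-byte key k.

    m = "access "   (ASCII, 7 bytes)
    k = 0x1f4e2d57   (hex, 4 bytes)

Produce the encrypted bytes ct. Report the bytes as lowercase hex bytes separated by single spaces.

The 4-byte key repeats, so the effective keystream is 1f 4e 2d 57 1f 4e 2d.
byte 0: 01100001 xor 00011111 = 01111110
byte 1: 01100011 xor 01001110 = 00101101
byte 2: 01100011 xor 00101101 = 01001110
byte 3: 01100101 xor 01010111 = 00110010
byte 4: 01110011 xor 00011111 = 01101100
byte 5: 01110011 xor 01001110 = 00111101
byte 6: 00100000 xor 00101101 = 00001101

7e 2d 4e 32 6c 3d 0d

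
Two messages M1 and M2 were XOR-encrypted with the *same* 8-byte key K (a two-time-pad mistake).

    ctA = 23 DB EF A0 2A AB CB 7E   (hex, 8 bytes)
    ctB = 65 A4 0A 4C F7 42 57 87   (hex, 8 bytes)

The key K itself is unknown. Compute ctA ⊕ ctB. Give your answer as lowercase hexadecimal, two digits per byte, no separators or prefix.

ctA ⊕ ctB = (M1 ⊕ K) ⊕ (M2 ⊕ K) = M1 ⊕ M2 — the shared key cancels under XOR.
byte 0: 23 xor 65 = 46
byte 1: db xor a4 = 7f
byte 2: ef xor 0a = e5
byte 3: a0 xor 4c = ec
byte 4: 2a xor f7 = dd
byte 5: ab xor 42 = e9
byte 6: cb xor 57 = 9c
byte 7: 7e xor 87 = f9

467fe5ecdde99cf9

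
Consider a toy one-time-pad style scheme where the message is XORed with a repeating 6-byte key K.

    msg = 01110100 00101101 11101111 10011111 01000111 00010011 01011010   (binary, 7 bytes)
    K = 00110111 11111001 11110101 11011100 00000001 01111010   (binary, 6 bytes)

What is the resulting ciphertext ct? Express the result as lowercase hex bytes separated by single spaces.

43 d4 1a 43 46 69 6d

The 6-byte key repeats, so the effective keystream is 37 f9 f5 dc 01 7a 37.
byte 0: 74 xor 37 = 43
byte 1: 2d xor f9 = d4
byte 2: ef xor f5 = 1a
byte 3: 9f xor dc = 43
byte 4: 47 xor 01 = 46
byte 5: 13 xor 7a = 69
byte 6: 5a xor 37 = 6d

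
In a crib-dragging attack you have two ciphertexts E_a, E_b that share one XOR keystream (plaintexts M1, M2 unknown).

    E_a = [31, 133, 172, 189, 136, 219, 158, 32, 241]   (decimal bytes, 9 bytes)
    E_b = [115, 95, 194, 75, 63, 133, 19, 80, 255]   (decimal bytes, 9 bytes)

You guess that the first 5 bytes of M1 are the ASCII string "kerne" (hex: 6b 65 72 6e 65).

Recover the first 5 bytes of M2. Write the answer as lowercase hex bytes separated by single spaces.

First, E_a ⊕ E_b = (M1 ⊕ K) ⊕ (M2 ⊕ K) = M1 ⊕ M2, so the key drops out. Then M2 = (M1 ⊕ M2) ⊕ M1 over the first 5 bytes.
byte 0: (1f ^ 73) ^ 6b = 6c ^ 6b = 07
byte 1: (85 ^ 5f) ^ 65 = da ^ 65 = bf
byte 2: (ac ^ c2) ^ 72 = 6e ^ 72 = 1c
byte 3: (bd ^ 4b) ^ 6e = f6 ^ 6e = 98
byte 4: (88 ^ 3f) ^ 65 = b7 ^ 65 = d2

07 bf 1c 98 d2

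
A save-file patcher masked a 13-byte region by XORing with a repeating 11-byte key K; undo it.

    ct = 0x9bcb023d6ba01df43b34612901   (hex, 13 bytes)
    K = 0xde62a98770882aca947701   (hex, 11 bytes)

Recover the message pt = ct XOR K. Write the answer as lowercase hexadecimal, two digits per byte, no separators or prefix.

45a9abba1b28373eaf4360f763

The 11-byte key repeats, so the effective keystream is de 62 a9 87 70 88 2a ca 94 77 01 de 62.
byte 0: 155 ⊕ 222 =  69
byte 1: 203 ⊕  98 = 169
byte 2:   2 ⊕ 169 = 171
byte 3:  61 ⊕ 135 = 186
byte 4: 107 ⊕ 112 =  27
byte 5: 160 ⊕ 136 =  40
byte 6:  29 ⊕  42 =  55
byte 7: 244 ⊕ 202 =  62
byte 8:  59 ⊕ 148 = 175
byte 9:  52 ⊕ 119 =  67
byte 10:  97 ⊕   1 =  96
byte 11:  41 ⊕ 222 = 247
byte 12:   1 ⊕  98 =  99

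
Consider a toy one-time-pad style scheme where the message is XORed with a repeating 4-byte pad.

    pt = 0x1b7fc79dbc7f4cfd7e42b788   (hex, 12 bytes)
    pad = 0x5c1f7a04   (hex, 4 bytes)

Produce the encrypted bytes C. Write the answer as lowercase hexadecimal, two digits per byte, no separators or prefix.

4760bd99e06036f9225dcd8c

The 4-byte key repeats, so the effective keystream is 5c 1f 7a 04 5c 1f 7a 04 5c 1f 7a 04.
byte 0: 1b xor 5c = 47
byte 1: 7f xor 1f = 60
byte 2: c7 xor 7a = bd
byte 3: 9d xor 04 = 99
byte 4: bc xor 5c = e0
byte 5: 7f xor 1f = 60
byte 6: 4c xor 7a = 36
byte 7: fd xor 04 = f9
byte 8: 7e xor 5c = 22
byte 9: 42 xor 1f = 5d
byte 10: b7 xor 7a = cd
byte 11: 88 xor 04 = 8c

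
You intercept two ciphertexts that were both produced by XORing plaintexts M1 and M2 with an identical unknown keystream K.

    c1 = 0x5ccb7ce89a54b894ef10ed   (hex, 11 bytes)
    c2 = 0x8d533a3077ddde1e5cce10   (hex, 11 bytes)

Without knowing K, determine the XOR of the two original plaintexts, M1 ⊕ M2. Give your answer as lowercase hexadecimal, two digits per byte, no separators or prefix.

d19846d8ed89668ab3defd

c1 ⊕ c2 = (M1 ⊕ K) ⊕ (M2 ⊕ K) = M1 ⊕ M2 — the shared key cancels under XOR.
01011100 xor 10001101 = 11010001
11001011 xor 01010011 = 10011000
01111100 xor 00111010 = 01000110
11101000 xor 00110000 = 11011000
10011010 xor 01110111 = 11101101
01010100 xor 11011101 = 10001001
10111000 xor 11011110 = 01100110
10010100 xor 00011110 = 10001010
11101111 xor 01011100 = 10110011
00010000 xor 11001110 = 11011110
11101101 xor 00010000 = 11111101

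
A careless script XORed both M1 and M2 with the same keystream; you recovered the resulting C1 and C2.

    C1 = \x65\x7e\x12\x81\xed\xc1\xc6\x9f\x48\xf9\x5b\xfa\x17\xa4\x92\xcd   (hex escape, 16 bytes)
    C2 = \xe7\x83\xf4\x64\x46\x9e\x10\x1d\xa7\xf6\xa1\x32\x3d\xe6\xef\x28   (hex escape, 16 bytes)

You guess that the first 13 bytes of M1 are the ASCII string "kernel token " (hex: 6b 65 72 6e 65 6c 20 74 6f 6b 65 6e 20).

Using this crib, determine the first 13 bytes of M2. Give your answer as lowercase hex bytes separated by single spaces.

e9 98 94 8b ce 33 f6 f6 80 64 9f a6 0a

First, C1 ⊕ C2 = (M1 ⊕ K) ⊕ (M2 ⊕ K) = M1 ⊕ M2, so the key drops out. Then M2 = (M1 ⊕ M2) ⊕ M1 over the first 13 bytes.
byte 0: (65 ⊕ e7) ⊕ 6b = 82 ⊕ 6b = e9
byte 1: (7e ⊕ 83) ⊕ 65 = fd ⊕ 65 = 98
byte 2: (12 ⊕ f4) ⊕ 72 = e6 ⊕ 72 = 94
byte 3: (81 ⊕ 64) ⊕ 6e = e5 ⊕ 6e = 8b
byte 4: (ed ⊕ 46) ⊕ 65 = ab ⊕ 65 = ce
byte 5: (c1 ⊕ 9e) ⊕ 6c = 5f ⊕ 6c = 33
byte 6: (c6 ⊕ 10) ⊕ 20 = d6 ⊕ 20 = f6
byte 7: (9f ⊕ 1d) ⊕ 74 = 82 ⊕ 74 = f6
byte 8: (48 ⊕ a7) ⊕ 6f = ef ⊕ 6f = 80
byte 9: (f9 ⊕ f6) ⊕ 6b = 0f ⊕ 6b = 64
byte 10: (5b ⊕ a1) ⊕ 65 = fa ⊕ 65 = 9f
byte 11: (fa ⊕ 32) ⊕ 6e = c8 ⊕ 6e = a6
byte 12: (17 ⊕ 3d) ⊕ 20 = 2a ⊕ 20 = 0a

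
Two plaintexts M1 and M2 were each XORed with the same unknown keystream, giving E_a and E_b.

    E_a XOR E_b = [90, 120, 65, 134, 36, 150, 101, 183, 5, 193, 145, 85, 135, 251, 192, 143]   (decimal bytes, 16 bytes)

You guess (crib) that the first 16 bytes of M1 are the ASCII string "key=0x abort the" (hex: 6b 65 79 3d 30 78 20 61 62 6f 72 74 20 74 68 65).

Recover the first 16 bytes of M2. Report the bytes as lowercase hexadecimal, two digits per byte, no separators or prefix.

311d38bb14ee45d667aee321a78fa8ea

Since E_a ⊕ E_b = M1 ⊕ M2, XORing with the guessed M1 bytes yields the corresponding M2 bytes: M2 = (E_a ⊕ E_b) ⊕ M1.
5a ⊕ 6b = 31
78 ⊕ 65 = 1d
41 ⊕ 79 = 38
86 ⊕ 3d = bb
24 ⊕ 30 = 14
96 ⊕ 78 = ee
65 ⊕ 20 = 45
b7 ⊕ 61 = d6
05 ⊕ 62 = 67
c1 ⊕ 6f = ae
91 ⊕ 72 = e3
55 ⊕ 74 = 21
87 ⊕ 20 = a7
fb ⊕ 74 = 8f
c0 ⊕ 68 = a8
8f ⊕ 65 = ea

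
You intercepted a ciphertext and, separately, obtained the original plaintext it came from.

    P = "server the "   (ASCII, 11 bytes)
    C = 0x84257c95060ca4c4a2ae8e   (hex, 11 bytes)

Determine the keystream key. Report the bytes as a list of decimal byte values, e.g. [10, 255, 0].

[247, 64, 14, 227, 99, 126, 132, 176, 202, 203, 174]

Since C = P ⊕ key, XORing both sides with P gives key = P ⊕ C.
byte 0: 73 ^ 84 = f7
byte 1: 65 ^ 25 = 40
byte 2: 72 ^ 7c = 0e
byte 3: 76 ^ 95 = e3
byte 4: 65 ^ 06 = 63
byte 5: 72 ^ 0c = 7e
byte 6: 20 ^ a4 = 84
byte 7: 74 ^ c4 = b0
byte 8: 68 ^ a2 = ca
byte 9: 65 ^ ae = cb
byte 10: 20 ^ 8e = ae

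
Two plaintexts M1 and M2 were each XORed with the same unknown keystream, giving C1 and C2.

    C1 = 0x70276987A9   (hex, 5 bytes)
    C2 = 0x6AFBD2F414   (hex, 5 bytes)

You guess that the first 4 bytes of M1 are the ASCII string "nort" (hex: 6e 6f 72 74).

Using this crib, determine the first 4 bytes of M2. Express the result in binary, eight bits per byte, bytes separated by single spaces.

01110100 10110011 11001001 00000111

First, C1 ⊕ C2 = (M1 ⊕ K) ⊕ (M2 ⊕ K) = M1 ⊕ M2, so the key drops out. Then M2 = (M1 ⊕ M2) ⊕ M1 over the first 4 bytes.
byte 0: (70 XOR 6a) XOR 6e = 1a XOR 6e = 74
byte 1: (27 XOR fb) XOR 6f = dc XOR 6f = b3
byte 2: (69 XOR d2) XOR 72 = bb XOR 72 = c9
byte 3: (87 XOR f4) XOR 74 = 73 XOR 74 = 07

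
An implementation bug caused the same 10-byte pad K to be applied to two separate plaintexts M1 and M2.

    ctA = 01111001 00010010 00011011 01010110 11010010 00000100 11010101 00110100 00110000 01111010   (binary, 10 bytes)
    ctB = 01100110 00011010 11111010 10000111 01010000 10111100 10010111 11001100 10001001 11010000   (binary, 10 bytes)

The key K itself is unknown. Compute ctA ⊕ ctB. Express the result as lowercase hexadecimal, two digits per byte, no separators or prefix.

1f08e1d182b842f8b9aa

ctA ⊕ ctB = (M1 ⊕ K) ⊕ (M2 ⊕ K) = M1 ⊕ M2 — the shared key cancels under XOR.
01111001 xor 01100110 = 00011111
00010010 xor 00011010 = 00001000
00011011 xor 11111010 = 11100001
01010110 xor 10000111 = 11010001
11010010 xor 01010000 = 10000010
00000100 xor 10111100 = 10111000
11010101 xor 10010111 = 01000010
00110100 xor 11001100 = 11111000
00110000 xor 10001001 = 10111001
01111010 xor 11010000 = 10101010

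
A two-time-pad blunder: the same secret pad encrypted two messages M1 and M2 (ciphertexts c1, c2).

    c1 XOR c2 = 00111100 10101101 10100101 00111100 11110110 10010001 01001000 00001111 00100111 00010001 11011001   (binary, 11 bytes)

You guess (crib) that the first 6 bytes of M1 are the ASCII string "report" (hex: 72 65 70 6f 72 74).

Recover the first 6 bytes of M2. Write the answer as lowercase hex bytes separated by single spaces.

Since c1 ⊕ c2 = M1 ⊕ M2, XORing with the guessed M1 bytes yields the corresponding M2 bytes: M2 = (c1 ⊕ c2) ⊕ M1.
byte 0: 3c XOR 72 = 4e
byte 1: ad XOR 65 = c8
byte 2: a5 XOR 70 = d5
byte 3: 3c XOR 6f = 53
byte 4: f6 XOR 72 = 84
byte 5: 91 XOR 74 = e5

4e c8 d5 53 84 e5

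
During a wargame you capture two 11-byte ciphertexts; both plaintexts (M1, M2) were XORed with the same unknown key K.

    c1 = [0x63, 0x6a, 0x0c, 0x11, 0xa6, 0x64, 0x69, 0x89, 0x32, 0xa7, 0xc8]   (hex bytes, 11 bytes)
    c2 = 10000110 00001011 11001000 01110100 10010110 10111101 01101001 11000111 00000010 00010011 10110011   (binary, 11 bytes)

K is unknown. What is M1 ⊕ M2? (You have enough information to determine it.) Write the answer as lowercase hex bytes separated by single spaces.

c1 ⊕ c2 = (M1 ⊕ K) ⊕ (M2 ⊕ K) = M1 ⊕ M2 — the shared key cancels under XOR.
63 ^ 86 = e5
6a ^ 0b = 61
0c ^ c8 = c4
11 ^ 74 = 65
a6 ^ 96 = 30
64 ^ bd = d9
69 ^ 69 = 00
89 ^ c7 = 4e
32 ^ 02 = 30
a7 ^ 13 = b4
c8 ^ b3 = 7b

e5 61 c4 65 30 d9 00 4e 30 b4 7b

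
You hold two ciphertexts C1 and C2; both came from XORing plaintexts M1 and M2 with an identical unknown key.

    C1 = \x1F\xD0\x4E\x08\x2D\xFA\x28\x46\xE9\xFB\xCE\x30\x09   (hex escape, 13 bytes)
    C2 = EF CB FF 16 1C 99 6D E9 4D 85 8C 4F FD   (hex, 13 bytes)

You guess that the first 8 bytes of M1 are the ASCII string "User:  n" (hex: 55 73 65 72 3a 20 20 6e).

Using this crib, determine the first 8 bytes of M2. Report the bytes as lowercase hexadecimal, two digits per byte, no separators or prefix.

First, C1 ⊕ C2 = (M1 ⊕ K) ⊕ (M2 ⊕ K) = M1 ⊕ M2, so the key drops out. Then M2 = (M1 ⊕ M2) ⊕ M1 over the first 8 bytes.
byte 0: (1f xor ef) xor 55 = f0 xor 55 = a5
byte 1: (d0 xor cb) xor 73 = 1b xor 73 = 68
byte 2: (4e xor ff) xor 65 = b1 xor 65 = d4
byte 3: (08 xor 16) xor 72 = 1e xor 72 = 6c
byte 4: (2d xor 1c) xor 3a = 31 xor 3a = 0b
byte 5: (fa xor 99) xor 20 = 63 xor 20 = 43
byte 6: (28 xor 6d) xor 20 = 45 xor 20 = 65
byte 7: (46 xor e9) xor 6e = af xor 6e = c1

a568d46c0b4365c1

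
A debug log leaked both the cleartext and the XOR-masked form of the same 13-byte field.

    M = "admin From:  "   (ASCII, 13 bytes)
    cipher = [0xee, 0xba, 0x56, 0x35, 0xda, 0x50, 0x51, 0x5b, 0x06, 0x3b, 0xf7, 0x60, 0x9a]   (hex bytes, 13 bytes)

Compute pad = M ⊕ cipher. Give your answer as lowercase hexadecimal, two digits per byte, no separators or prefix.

8fde3b5cb47017296956cd40ba

Since cipher = M ⊕ pad, XORing both sides with M gives pad = M ⊕ cipher.
byte 0: 61 ⊕ ee = 8f
byte 1: 64 ⊕ ba = de
byte 2: 6d ⊕ 56 = 3b
byte 3: 69 ⊕ 35 = 5c
byte 4: 6e ⊕ da = b4
byte 5: 20 ⊕ 50 = 70
byte 6: 46 ⊕ 51 = 17
byte 7: 72 ⊕ 5b = 29
byte 8: 6f ⊕ 06 = 69
byte 9: 6d ⊕ 3b = 56
byte 10: 3a ⊕ f7 = cd
byte 11: 20 ⊕ 60 = 40
byte 12: 20 ⊕ 9a = ba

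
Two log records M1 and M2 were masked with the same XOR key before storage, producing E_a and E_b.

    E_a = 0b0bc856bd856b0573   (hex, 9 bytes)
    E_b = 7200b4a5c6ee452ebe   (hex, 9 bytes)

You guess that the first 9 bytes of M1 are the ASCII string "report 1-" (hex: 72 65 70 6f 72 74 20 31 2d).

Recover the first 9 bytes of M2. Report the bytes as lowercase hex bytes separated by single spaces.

0b 6e 0c 9c 09 1f 0e 1a e0

First, E_a ⊕ E_b = (M1 ⊕ K) ⊕ (M2 ⊕ K) = M1 ⊕ M2, so the key drops out. Then M2 = (M1 ⊕ M2) ⊕ M1 over the first 9 bytes.
byte 0: (0b XOR 72) XOR 72 = 79 XOR 72 = 0b
byte 1: (0b XOR 00) XOR 65 = 0b XOR 65 = 6e
byte 2: (c8 XOR b4) XOR 70 = 7c XOR 70 = 0c
byte 3: (56 XOR a5) XOR 6f = f3 XOR 6f = 9c
byte 4: (bd XOR c6) XOR 72 = 7b XOR 72 = 09
byte 5: (85 XOR ee) XOR 74 = 6b XOR 74 = 1f
byte 6: (6b XOR 45) XOR 20 = 2e XOR 20 = 0e
byte 7: (05 XOR 2e) XOR 31 = 2b XOR 31 = 1a
byte 8: (73 XOR be) XOR 2d = cd XOR 2d = e0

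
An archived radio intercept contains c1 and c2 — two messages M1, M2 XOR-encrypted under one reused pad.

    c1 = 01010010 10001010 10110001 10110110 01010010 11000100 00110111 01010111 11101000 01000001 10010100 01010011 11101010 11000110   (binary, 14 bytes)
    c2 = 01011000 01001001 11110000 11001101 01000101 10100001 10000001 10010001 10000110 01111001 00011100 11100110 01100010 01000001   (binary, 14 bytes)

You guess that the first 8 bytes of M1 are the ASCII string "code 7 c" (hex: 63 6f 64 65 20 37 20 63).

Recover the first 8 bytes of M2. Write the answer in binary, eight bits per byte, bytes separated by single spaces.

First, c1 ⊕ c2 = (M1 ⊕ K) ⊕ (M2 ⊕ K) = M1 ⊕ M2, so the key drops out. Then M2 = (M1 ⊕ M2) ⊕ M1 over the first 8 bytes.
byte 0: (52 ^ 58) ^ 63 = 0a ^ 63 = 69
byte 1: (8a ^ 49) ^ 6f = c3 ^ 6f = ac
byte 2: (b1 ^ f0) ^ 64 = 41 ^ 64 = 25
byte 3: (b6 ^ cd) ^ 65 = 7b ^ 65 = 1e
byte 4: (52 ^ 45) ^ 20 = 17 ^ 20 = 37
byte 5: (c4 ^ a1) ^ 37 = 65 ^ 37 = 52
byte 6: (37 ^ 81) ^ 20 = b6 ^ 20 = 96
byte 7: (57 ^ 91) ^ 63 = c6 ^ 63 = a5

01101001 10101100 00100101 00011110 00110111 01010010 10010110 10100101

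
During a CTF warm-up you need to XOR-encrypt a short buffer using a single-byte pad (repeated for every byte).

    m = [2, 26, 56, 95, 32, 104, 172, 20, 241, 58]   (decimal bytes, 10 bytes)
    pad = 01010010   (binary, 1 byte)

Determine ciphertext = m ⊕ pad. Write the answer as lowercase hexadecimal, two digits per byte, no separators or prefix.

The 1-byte key repeats, so the effective keystream is 52 52 52 52 52 52 52 52 52 52.
byte 0: 02 XOR 52 = 50
byte 1: 1a XOR 52 = 48
byte 2: 38 XOR 52 = 6a
byte 3: 5f XOR 52 = 0d
byte 4: 20 XOR 52 = 72
byte 5: 68 XOR 52 = 3a
byte 6: ac XOR 52 = fe
byte 7: 14 XOR 52 = 46
byte 8: f1 XOR 52 = a3
byte 9: 3a XOR 52 = 68

50486a0d723afe46a368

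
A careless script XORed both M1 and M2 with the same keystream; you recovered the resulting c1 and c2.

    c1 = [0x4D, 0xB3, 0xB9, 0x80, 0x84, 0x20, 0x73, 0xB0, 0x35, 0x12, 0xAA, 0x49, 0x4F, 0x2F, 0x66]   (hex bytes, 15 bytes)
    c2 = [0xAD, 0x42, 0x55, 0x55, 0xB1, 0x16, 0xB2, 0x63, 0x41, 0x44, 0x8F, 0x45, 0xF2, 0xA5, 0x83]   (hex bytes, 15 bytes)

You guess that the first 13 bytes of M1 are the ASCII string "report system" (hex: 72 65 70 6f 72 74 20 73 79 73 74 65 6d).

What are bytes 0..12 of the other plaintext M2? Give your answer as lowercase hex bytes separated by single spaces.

92 94 9c ba 47 42 e1 a0 0d 25 51 69 d0

First, c1 ⊕ c2 = (M1 ⊕ K) ⊕ (M2 ⊕ K) = M1 ⊕ M2, so the key drops out. Then M2 = (M1 ⊕ M2) ⊕ M1 over the first 13 bytes.
byte 0: (4d ⊕ ad) ⊕ 72 = e0 ⊕ 72 = 92
byte 1: (b3 ⊕ 42) ⊕ 65 = f1 ⊕ 65 = 94
byte 2: (b9 ⊕ 55) ⊕ 70 = ec ⊕ 70 = 9c
byte 3: (80 ⊕ 55) ⊕ 6f = d5 ⊕ 6f = ba
byte 4: (84 ⊕ b1) ⊕ 72 = 35 ⊕ 72 = 47
byte 5: (20 ⊕ 16) ⊕ 74 = 36 ⊕ 74 = 42
byte 6: (73 ⊕ b2) ⊕ 20 = c1 ⊕ 20 = e1
byte 7: (b0 ⊕ 63) ⊕ 73 = d3 ⊕ 73 = a0
byte 8: (35 ⊕ 41) ⊕ 79 = 74 ⊕ 79 = 0d
byte 9: (12 ⊕ 44) ⊕ 73 = 56 ⊕ 73 = 25
byte 10: (aa ⊕ 8f) ⊕ 74 = 25 ⊕ 74 = 51
byte 11: (49 ⊕ 45) ⊕ 65 = 0c ⊕ 65 = 69
byte 12: (4f ⊕ f2) ⊕ 6d = bd ⊕ 6d = d0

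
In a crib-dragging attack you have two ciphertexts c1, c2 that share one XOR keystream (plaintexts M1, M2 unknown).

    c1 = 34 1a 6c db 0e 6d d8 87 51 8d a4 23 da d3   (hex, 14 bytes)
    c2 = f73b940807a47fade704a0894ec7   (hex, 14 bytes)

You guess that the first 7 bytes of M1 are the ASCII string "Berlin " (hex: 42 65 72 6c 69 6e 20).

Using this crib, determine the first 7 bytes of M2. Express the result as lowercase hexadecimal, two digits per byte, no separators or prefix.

First, c1 ⊕ c2 = (M1 ⊕ K) ⊕ (M2 ⊕ K) = M1 ⊕ M2, so the key drops out. Then M2 = (M1 ⊕ M2) ⊕ M1 over the first 7 bytes.
byte 0: (34 xor f7) xor 42 = c3 xor 42 = 81
byte 1: (1a xor 3b) xor 65 = 21 xor 65 = 44
byte 2: (6c xor 94) xor 72 = f8 xor 72 = 8a
byte 3: (db xor 08) xor 6c = d3 xor 6c = bf
byte 4: (0e xor 07) xor 69 = 09 xor 69 = 60
byte 5: (6d xor a4) xor 6e = c9 xor 6e = a7
byte 6: (d8 xor 7f) xor 20 = a7 xor 20 = 87

81448abf60a787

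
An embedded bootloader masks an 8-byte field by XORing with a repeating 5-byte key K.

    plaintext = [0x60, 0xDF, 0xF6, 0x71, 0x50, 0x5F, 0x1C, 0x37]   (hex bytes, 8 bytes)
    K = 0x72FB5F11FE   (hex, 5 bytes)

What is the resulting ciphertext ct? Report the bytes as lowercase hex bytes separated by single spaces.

12 24 a9 60 ae 2d e7 68

The 5-byte key repeats, so the effective keystream is 72 fb 5f 11 fe 72 fb 5f.
byte 0: 60 ^ 72 = 12
byte 1: df ^ fb = 24
byte 2: f6 ^ 5f = a9
byte 3: 71 ^ 11 = 60
byte 4: 50 ^ fe = ae
byte 5: 5f ^ 72 = 2d
byte 6: 1c ^ fb = e7
byte 7: 37 ^ 5f = 68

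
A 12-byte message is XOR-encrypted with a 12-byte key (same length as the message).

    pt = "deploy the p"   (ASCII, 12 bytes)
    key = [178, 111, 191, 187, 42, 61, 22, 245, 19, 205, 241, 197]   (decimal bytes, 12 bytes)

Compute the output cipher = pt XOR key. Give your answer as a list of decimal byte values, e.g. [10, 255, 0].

XOR is its own inverse, so applying the key byte-wise gives the result directly.
64 ⊕ b2 = d6
65 ⊕ 6f = 0a
70 ⊕ bf = cf
6c ⊕ bb = d7
6f ⊕ 2a = 45
79 ⊕ 3d = 44
20 ⊕ 16 = 36
74 ⊕ f5 = 81
68 ⊕ 13 = 7b
65 ⊕ cd = a8
20 ⊕ f1 = d1
70 ⊕ c5 = b5

[214, 10, 207, 215, 69, 68, 54, 129, 123, 168, 209, 181]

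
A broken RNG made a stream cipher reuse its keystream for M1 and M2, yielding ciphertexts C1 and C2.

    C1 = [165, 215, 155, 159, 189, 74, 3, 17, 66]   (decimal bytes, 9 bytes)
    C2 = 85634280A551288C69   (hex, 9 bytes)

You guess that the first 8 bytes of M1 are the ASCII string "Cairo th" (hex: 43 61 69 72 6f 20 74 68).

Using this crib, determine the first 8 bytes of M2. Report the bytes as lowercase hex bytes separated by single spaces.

First, C1 ⊕ C2 = (M1 ⊕ K) ⊕ (M2 ⊕ K) = M1 ⊕ M2, so the key drops out. Then M2 = (M1 ⊕ M2) ⊕ M1 over the first 8 bytes.
byte 0: (a5 XOR 85) XOR 43 = 20 XOR 43 = 63
byte 1: (d7 XOR 63) XOR 61 = b4 XOR 61 = d5
byte 2: (9b XOR 42) XOR 69 = d9 XOR 69 = b0
byte 3: (9f XOR 80) XOR 72 = 1f XOR 72 = 6d
byte 4: (bd XOR a5) XOR 6f = 18 XOR 6f = 77
byte 5: (4a XOR 51) XOR 20 = 1b XOR 20 = 3b
byte 6: (03 XOR 28) XOR 74 = 2b XOR 74 = 5f
byte 7: (11 XOR 8c) XOR 68 = 9d XOR 68 = f5

63 d5 b0 6d 77 3b 5f f5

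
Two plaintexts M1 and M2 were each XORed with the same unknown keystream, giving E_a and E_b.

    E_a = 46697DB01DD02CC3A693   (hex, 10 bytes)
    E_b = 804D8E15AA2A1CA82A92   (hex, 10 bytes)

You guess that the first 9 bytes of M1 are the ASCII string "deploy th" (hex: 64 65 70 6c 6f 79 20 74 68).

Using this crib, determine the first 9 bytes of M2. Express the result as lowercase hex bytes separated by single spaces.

a2 41 83 c9 d8 83 10 1f e4

First, E_a ⊕ E_b = (M1 ⊕ K) ⊕ (M2 ⊕ K) = M1 ⊕ M2, so the key drops out. Then M2 = (M1 ⊕ M2) ⊕ M1 over the first 9 bytes.
byte 0: (46 ^ 80) ^ 64 = c6 ^ 64 = a2
byte 1: (69 ^ 4d) ^ 65 = 24 ^ 65 = 41
byte 2: (7d ^ 8e) ^ 70 = f3 ^ 70 = 83
byte 3: (b0 ^ 15) ^ 6c = a5 ^ 6c = c9
byte 4: (1d ^ aa) ^ 6f = b7 ^ 6f = d8
byte 5: (d0 ^ 2a) ^ 79 = fa ^ 79 = 83
byte 6: (2c ^ 1c) ^ 20 = 30 ^ 20 = 10
byte 7: (c3 ^ a8) ^ 74 = 6b ^ 74 = 1f
byte 8: (a6 ^ 2a) ^ 68 = 8c ^ 68 = e4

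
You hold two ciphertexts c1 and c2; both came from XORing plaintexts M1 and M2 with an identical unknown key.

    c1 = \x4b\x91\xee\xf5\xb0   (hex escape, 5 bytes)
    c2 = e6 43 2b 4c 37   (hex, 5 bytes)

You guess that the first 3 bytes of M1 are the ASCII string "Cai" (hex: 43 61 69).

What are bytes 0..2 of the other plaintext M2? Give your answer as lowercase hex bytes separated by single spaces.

ee b3 ac

First, c1 ⊕ c2 = (M1 ⊕ K) ⊕ (M2 ⊕ K) = M1 ⊕ M2, so the key drops out. Then M2 = (M1 ⊕ M2) ⊕ M1 over the first 3 bytes.
byte 0: (4b ^ e6) ^ 43 = ad ^ 43 = ee
byte 1: (91 ^ 43) ^ 61 = d2 ^ 61 = b3
byte 2: (ee ^ 2b) ^ 69 = c5 ^ 69 = ac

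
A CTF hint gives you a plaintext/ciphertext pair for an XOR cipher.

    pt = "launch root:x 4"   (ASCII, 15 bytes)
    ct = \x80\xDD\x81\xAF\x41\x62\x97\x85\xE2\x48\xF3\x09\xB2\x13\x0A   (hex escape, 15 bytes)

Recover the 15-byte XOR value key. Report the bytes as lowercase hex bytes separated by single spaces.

ec bc f4 c1 22 0a b7 f7 8d 27 87 33 ca 33 3e

Since ct = pt ⊕ key, XORing both sides with pt gives key = pt ⊕ ct.
108 ⊕ 128 = 236
 97 ⊕ 221 = 188
117 ⊕ 129 = 244
110 ⊕ 175 = 193
 99 ⊕  65 =  34
104 ⊕  98 =  10
 32 ⊕ 151 = 183
114 ⊕ 133 = 247
111 ⊕ 226 = 141
111 ⊕  72 =  39
116 ⊕ 243 = 135
 58 ⊕   9 =  51
120 ⊕ 178 = 202
 32 ⊕  19 =  51
 52 ⊕  10 =  62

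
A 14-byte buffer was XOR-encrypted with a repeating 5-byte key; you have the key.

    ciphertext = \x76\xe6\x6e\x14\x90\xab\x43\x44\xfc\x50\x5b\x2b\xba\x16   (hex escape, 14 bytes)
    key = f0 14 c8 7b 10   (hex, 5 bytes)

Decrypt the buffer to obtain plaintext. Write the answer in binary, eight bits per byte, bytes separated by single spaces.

10000110 11110010 10100110 01101111 10000000 01011011 01010111 10001100 10000111 01000000 10101011 00111111 01110010 01101101

The 5-byte key repeats, so the effective keystream is f0 14 c8 7b 10 f0 14 c8 7b 10 f0 14 c8 7b.
byte 0: 01110110 ^ 11110000 = 10000110
byte 1: 11100110 ^ 00010100 = 11110010
byte 2: 01101110 ^ 11001000 = 10100110
byte 3: 00010100 ^ 01111011 = 01101111
byte 4: 10010000 ^ 00010000 = 10000000
byte 5: 10101011 ^ 11110000 = 01011011
byte 6: 01000011 ^ 00010100 = 01010111
byte 7: 01000100 ^ 11001000 = 10001100
byte 8: 11111100 ^ 01111011 = 10000111
byte 9: 01010000 ^ 00010000 = 01000000
byte 10: 01011011 ^ 11110000 = 10101011
byte 11: 00101011 ^ 00010100 = 00111111
byte 12: 10111010 ^ 11001000 = 01110010
byte 13: 00010110 ^ 01111011 = 01101101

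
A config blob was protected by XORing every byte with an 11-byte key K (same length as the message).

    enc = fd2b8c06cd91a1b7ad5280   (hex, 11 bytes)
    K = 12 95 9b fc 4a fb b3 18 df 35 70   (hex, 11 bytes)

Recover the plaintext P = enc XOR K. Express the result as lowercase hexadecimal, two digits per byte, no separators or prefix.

efbe17fa876a12af7267f0

XOR is its own inverse, so applying the key byte-wise gives the result directly.
fd ^ 12 = ef
2b ^ 95 = be
8c ^ 9b = 17
06 ^ fc = fa
cd ^ 4a = 87
91 ^ fb = 6a
a1 ^ b3 = 12
b7 ^ 18 = af
ad ^ df = 72
52 ^ 35 = 67
80 ^ 70 = f0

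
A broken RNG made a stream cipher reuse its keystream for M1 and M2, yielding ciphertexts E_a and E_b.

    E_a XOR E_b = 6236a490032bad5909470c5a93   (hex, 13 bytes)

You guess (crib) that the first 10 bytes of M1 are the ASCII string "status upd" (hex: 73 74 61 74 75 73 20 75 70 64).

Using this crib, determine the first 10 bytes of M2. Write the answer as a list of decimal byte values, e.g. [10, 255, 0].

[17, 66, 197, 228, 118, 88, 141, 44, 121, 35]

Since E_a ⊕ E_b = M1 ⊕ M2, XORing with the guessed M1 bytes yields the corresponding M2 bytes: M2 = (E_a ⊕ E_b) ⊕ M1.
62 xor 73 = 11
36 xor 74 = 42
a4 xor 61 = c5
90 xor 74 = e4
03 xor 75 = 76
2b xor 73 = 58
ad xor 20 = 8d
59 xor 75 = 2c
09 xor 70 = 79
47 xor 64 = 23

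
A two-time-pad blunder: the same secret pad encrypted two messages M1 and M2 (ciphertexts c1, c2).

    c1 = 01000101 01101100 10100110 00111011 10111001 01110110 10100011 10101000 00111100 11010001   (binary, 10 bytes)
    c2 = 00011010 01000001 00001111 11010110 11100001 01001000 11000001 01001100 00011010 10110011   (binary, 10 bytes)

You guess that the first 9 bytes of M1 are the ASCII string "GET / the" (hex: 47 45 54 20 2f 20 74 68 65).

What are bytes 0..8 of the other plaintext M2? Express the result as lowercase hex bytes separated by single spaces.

First, c1 ⊕ c2 = (M1 ⊕ K) ⊕ (M2 ⊕ K) = M1 ⊕ M2, so the key drops out. Then M2 = (M1 ⊕ M2) ⊕ M1 over the first 9 bytes.
byte 0: (45 xor 1a) xor 47 = 5f xor 47 = 18
byte 1: (6c xor 41) xor 45 = 2d xor 45 = 68
byte 2: (a6 xor 0f) xor 54 = a9 xor 54 = fd
byte 3: (3b xor d6) xor 20 = ed xor 20 = cd
byte 4: (b9 xor e1) xor 2f = 58 xor 2f = 77
byte 5: (76 xor 48) xor 20 = 3e xor 20 = 1e
byte 6: (a3 xor c1) xor 74 = 62 xor 74 = 16
byte 7: (a8 xor 4c) xor 68 = e4 xor 68 = 8c
byte 8: (3c xor 1a) xor 65 = 26 xor 65 = 43

18 68 fd cd 77 1e 16 8c 43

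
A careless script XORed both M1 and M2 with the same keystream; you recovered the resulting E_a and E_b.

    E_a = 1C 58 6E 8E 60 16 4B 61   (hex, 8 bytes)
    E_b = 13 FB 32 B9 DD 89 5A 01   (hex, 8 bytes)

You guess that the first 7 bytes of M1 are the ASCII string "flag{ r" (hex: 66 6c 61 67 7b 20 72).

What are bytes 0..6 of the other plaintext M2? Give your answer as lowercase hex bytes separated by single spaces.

69 cf 3d 50 c6 bf 63

First, E_a ⊕ E_b = (M1 ⊕ K) ⊕ (M2 ⊕ K) = M1 ⊕ M2, so the key drops out. Then M2 = (M1 ⊕ M2) ⊕ M1 over the first 7 bytes.
byte 0: (1c XOR 13) XOR 66 = 0f XOR 66 = 69
byte 1: (58 XOR fb) XOR 6c = a3 XOR 6c = cf
byte 2: (6e XOR 32) XOR 61 = 5c XOR 61 = 3d
byte 3: (8e XOR b9) XOR 67 = 37 XOR 67 = 50
byte 4: (60 XOR dd) XOR 7b = bd XOR 7b = c6
byte 5: (16 XOR 89) XOR 20 = 9f XOR 20 = bf
byte 6: (4b XOR 5a) XOR 72 = 11 XOR 72 = 63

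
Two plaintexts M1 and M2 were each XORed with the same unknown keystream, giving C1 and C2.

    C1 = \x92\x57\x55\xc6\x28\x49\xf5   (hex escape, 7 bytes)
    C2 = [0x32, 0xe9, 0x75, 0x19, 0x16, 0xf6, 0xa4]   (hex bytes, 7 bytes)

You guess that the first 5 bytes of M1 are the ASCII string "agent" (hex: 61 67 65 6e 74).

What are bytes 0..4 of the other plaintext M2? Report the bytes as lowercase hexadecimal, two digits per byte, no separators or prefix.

First, C1 ⊕ C2 = (M1 ⊕ K) ⊕ (M2 ⊕ K) = M1 ⊕ M2, so the key drops out. Then M2 = (M1 ⊕ M2) ⊕ M1 over the first 5 bytes.
byte 0: (92 xor 32) xor 61 = a0 xor 61 = c1
byte 1: (57 xor e9) xor 67 = be xor 67 = d9
byte 2: (55 xor 75) xor 65 = 20 xor 65 = 45
byte 3: (c6 xor 19) xor 6e = df xor 6e = b1
byte 4: (28 xor 16) xor 74 = 3e xor 74 = 4a

c1d945b14a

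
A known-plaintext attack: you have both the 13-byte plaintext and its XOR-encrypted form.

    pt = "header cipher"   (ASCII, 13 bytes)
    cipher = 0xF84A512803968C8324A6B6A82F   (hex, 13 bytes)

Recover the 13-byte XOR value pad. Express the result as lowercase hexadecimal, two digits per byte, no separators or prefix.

902f304c66e4ace04dd6decd5d

Since cipher = pt ⊕ pad, XORing both sides with pt gives pad = pt ⊕ cipher.
68 ⊕ f8 = 90
65 ⊕ 4a = 2f
61 ⊕ 51 = 30
64 ⊕ 28 = 4c
65 ⊕ 03 = 66
72 ⊕ 96 = e4
20 ⊕ 8c = ac
63 ⊕ 83 = e0
69 ⊕ 24 = 4d
70 ⊕ a6 = d6
68 ⊕ b6 = de
65 ⊕ a8 = cd
72 ⊕ 2f = 5d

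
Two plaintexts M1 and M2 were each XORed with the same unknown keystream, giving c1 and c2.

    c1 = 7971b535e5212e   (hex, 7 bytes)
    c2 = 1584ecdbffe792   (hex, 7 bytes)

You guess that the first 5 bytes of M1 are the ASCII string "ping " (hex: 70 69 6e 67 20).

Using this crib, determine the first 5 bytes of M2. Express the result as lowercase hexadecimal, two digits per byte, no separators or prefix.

1c9c37893a

First, c1 ⊕ c2 = (M1 ⊕ K) ⊕ (M2 ⊕ K) = M1 ⊕ M2, so the key drops out. Then M2 = (M1 ⊕ M2) ⊕ M1 over the first 5 bytes.
byte 0: (79 ⊕ 15) ⊕ 70 = 6c ⊕ 70 = 1c
byte 1: (71 ⊕ 84) ⊕ 69 = f5 ⊕ 69 = 9c
byte 2: (b5 ⊕ ec) ⊕ 6e = 59 ⊕ 6e = 37
byte 3: (35 ⊕ db) ⊕ 67 = ee ⊕ 67 = 89
byte 4: (e5 ⊕ ff) ⊕ 20 = 1a ⊕ 20 = 3a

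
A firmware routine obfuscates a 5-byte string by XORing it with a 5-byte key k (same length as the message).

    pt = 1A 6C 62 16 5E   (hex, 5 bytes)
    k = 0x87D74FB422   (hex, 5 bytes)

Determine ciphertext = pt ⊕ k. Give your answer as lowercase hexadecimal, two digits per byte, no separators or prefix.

9dbb2da27c

1a ^ 87 = 9d
6c ^ d7 = bb
62 ^ 4f = 2d
16 ^ b4 = a2
5e ^ 22 = 7c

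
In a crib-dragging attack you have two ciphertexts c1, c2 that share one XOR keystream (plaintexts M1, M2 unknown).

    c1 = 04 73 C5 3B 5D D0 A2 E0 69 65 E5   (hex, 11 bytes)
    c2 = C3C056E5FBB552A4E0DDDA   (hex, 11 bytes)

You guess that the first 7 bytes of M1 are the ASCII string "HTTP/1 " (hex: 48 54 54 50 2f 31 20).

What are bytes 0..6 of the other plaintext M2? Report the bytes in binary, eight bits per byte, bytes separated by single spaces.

First, c1 ⊕ c2 = (M1 ⊕ K) ⊕ (M2 ⊕ K) = M1 ⊕ M2, so the key drops out. Then M2 = (M1 ⊕ M2) ⊕ M1 over the first 7 bytes.
byte 0: (04 XOR c3) XOR 48 = c7 XOR 48 = 8f
byte 1: (73 XOR c0) XOR 54 = b3 XOR 54 = e7
byte 2: (c5 XOR 56) XOR 54 = 93 XOR 54 = c7
byte 3: (3b XOR e5) XOR 50 = de XOR 50 = 8e
byte 4: (5d XOR fb) XOR 2f = a6 XOR 2f = 89
byte 5: (d0 XOR b5) XOR 31 = 65 XOR 31 = 54
byte 6: (a2 XOR 52) XOR 20 = f0 XOR 20 = d0

10001111 11100111 11000111 10001110 10001001 01010100 11010000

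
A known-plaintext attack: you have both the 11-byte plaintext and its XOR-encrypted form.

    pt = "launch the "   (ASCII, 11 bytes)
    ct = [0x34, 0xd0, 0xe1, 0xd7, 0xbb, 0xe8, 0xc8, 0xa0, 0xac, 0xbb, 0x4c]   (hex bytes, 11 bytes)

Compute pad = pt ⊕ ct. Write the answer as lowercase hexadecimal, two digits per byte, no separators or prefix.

Since ct = pt ⊕ pad, XORing both sides with pt gives pad = pt ⊕ ct.
byte 0: 01101100 ⊕ 00110100 = 01011000
byte 1: 01100001 ⊕ 11010000 = 10110001
byte 2: 01110101 ⊕ 11100001 = 10010100
byte 3: 01101110 ⊕ 11010111 = 10111001
byte 4: 01100011 ⊕ 10111011 = 11011000
byte 5: 01101000 ⊕ 11101000 = 10000000
byte 6: 00100000 ⊕ 11001000 = 11101000
byte 7: 01110100 ⊕ 10100000 = 11010100
byte 8: 01101000 ⊕ 10101100 = 11000100
byte 9: 01100101 ⊕ 10111011 = 11011110
byte 10: 00100000 ⊕ 01001100 = 01101100

58b194b9d880e8d4c4de6c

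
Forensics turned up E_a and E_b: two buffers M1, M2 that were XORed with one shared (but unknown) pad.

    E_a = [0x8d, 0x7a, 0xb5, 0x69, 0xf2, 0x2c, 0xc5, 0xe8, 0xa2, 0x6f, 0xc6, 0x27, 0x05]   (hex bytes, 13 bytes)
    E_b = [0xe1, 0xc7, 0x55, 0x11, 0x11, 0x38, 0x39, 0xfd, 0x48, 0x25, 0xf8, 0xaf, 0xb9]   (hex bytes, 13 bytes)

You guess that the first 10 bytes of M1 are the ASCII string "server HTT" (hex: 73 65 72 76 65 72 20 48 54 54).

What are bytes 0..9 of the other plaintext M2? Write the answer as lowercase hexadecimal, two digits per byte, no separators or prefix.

First, E_a ⊕ E_b = (M1 ⊕ K) ⊕ (M2 ⊕ K) = M1 ⊕ M2, so the key drops out. Then M2 = (M1 ⊕ M2) ⊕ M1 over the first 10 bytes.
byte 0: (8d XOR e1) XOR 73 = 6c XOR 73 = 1f
byte 1: (7a XOR c7) XOR 65 = bd XOR 65 = d8
byte 2: (b5 XOR 55) XOR 72 = e0 XOR 72 = 92
byte 3: (69 XOR 11) XOR 76 = 78 XOR 76 = 0e
byte 4: (f2 XOR 11) XOR 65 = e3 XOR 65 = 86
byte 5: (2c XOR 38) XOR 72 = 14 XOR 72 = 66
byte 6: (c5 XOR 39) XOR 20 = fc XOR 20 = dc
byte 7: (e8 XOR fd) XOR 48 = 15 XOR 48 = 5d
byte 8: (a2 XOR 48) XOR 54 = ea XOR 54 = be
byte 9: (6f XOR 25) XOR 54 = 4a XOR 54 = 1e

1fd8920e8666dc5dbe1e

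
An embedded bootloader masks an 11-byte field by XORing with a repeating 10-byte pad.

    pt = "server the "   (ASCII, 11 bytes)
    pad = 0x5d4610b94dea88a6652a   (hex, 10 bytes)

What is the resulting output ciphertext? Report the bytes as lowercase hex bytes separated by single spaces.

The 10-byte key repeats, so the effective keystream is 5d 46 10 b9 4d ea 88 a6 65 2a 5d.
byte 0: 73 XOR 5d = 2e
byte 1: 65 XOR 46 = 23
byte 2: 72 XOR 10 = 62
byte 3: 76 XOR b9 = cf
byte 4: 65 XOR 4d = 28
byte 5: 72 XOR ea = 98
byte 6: 20 XOR 88 = a8
byte 7: 74 XOR a6 = d2
byte 8: 68 XOR 65 = 0d
byte 9: 65 XOR 2a = 4f
byte 10: 20 XOR 5d = 7d

2e 23 62 cf 28 98 a8 d2 0d 4f 7d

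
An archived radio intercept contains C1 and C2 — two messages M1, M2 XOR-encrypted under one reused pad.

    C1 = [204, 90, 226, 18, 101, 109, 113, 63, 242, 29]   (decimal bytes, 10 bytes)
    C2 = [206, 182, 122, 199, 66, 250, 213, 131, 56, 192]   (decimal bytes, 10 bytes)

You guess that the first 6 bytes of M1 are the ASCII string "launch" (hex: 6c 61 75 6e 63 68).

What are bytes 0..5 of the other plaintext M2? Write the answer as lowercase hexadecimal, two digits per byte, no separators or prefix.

6e8dedbb44ff

First, C1 ⊕ C2 = (M1 ⊕ K) ⊕ (M2 ⊕ K) = M1 ⊕ M2, so the key drops out. Then M2 = (M1 ⊕ M2) ⊕ M1 over the first 6 bytes.
byte 0: (cc XOR ce) XOR 6c = 02 XOR 6c = 6e
byte 1: (5a XOR b6) XOR 61 = ec XOR 61 = 8d
byte 2: (e2 XOR 7a) XOR 75 = 98 XOR 75 = ed
byte 3: (12 XOR c7) XOR 6e = d5 XOR 6e = bb
byte 4: (65 XOR 42) XOR 63 = 27 XOR 63 = 44
byte 5: (6d XOR fa) XOR 68 = 97 XOR 68 = ff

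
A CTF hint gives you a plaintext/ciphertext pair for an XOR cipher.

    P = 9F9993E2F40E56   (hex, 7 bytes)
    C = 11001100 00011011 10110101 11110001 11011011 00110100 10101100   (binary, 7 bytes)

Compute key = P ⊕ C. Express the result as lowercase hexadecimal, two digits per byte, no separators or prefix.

538226132f3afa

Since C = P ⊕ key, XORing both sides with P gives key = P ⊕ C.
byte 0: 9f ⊕ cc = 53
byte 1: 99 ⊕ 1b = 82
byte 2: 93 ⊕ b5 = 26
byte 3: e2 ⊕ f1 = 13
byte 4: f4 ⊕ db = 2f
byte 5: 0e ⊕ 34 = 3a
byte 6: 56 ⊕ ac = fa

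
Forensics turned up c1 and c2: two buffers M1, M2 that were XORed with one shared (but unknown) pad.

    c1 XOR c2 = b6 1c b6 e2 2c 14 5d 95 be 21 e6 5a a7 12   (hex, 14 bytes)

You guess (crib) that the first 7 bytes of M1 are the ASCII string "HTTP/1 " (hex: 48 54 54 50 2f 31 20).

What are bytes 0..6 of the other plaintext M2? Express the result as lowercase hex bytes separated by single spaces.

fe 48 e2 b2 03 25 7d

Since c1 ⊕ c2 = M1 ⊕ M2, XORing with the guessed M1 bytes yields the corresponding M2 bytes: M2 = (c1 ⊕ c2) ⊕ M1.
byte 0: 182 xor  72 = 254
byte 1:  28 xor  84 =  72
byte 2: 182 xor  84 = 226
byte 3: 226 xor  80 = 178
byte 4:  44 xor  47 =   3
byte 5:  20 xor  49 =  37
byte 6:  93 xor  32 = 125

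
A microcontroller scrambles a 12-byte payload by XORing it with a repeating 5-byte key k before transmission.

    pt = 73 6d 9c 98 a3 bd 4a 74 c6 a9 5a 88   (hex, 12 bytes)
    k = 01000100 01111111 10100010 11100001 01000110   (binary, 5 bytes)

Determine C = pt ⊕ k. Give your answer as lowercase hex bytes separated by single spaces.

37 12 3e 79 e5 f9 35 d6 27 ef 1e f7

The 5-byte key repeats, so the effective keystream is 44 7f a2 e1 46 44 7f a2 e1 46 44 7f.
byte 0: 01110011 XOR 01000100 = 00110111
byte 1: 01101101 XOR 01111111 = 00010010
byte 2: 10011100 XOR 10100010 = 00111110
byte 3: 10011000 XOR 11100001 = 01111001
byte 4: 10100011 XOR 01000110 = 11100101
byte 5: 10111101 XOR 01000100 = 11111001
byte 6: 01001010 XOR 01111111 = 00110101
byte 7: 01110100 XOR 10100010 = 11010110
byte 8: 11000110 XOR 11100001 = 00100111
byte 9: 10101001 XOR 01000110 = 11101111
byte 10: 01011010 XOR 01000100 = 00011110
byte 11: 10001000 XOR 01111111 = 11110111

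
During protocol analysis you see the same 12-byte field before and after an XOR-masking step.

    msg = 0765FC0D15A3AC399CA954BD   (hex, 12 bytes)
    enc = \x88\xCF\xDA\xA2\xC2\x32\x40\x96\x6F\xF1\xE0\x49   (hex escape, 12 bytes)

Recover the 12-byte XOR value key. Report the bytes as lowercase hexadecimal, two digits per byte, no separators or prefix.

8faa26afd791ecaff358b4f4

Since enc = msg ⊕ key, XORing both sides with msg gives key = msg ⊕ enc.
byte 0: 07 ^ 88 = 8f
byte 1: 65 ^ cf = aa
byte 2: fc ^ da = 26
byte 3: 0d ^ a2 = af
byte 4: 15 ^ c2 = d7
byte 5: a3 ^ 32 = 91
byte 6: ac ^ 40 = ec
byte 7: 39 ^ 96 = af
byte 8: 9c ^ 6f = f3
byte 9: a9 ^ f1 = 58
byte 10: 54 ^ e0 = b4
byte 11: bd ^ 49 = f4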